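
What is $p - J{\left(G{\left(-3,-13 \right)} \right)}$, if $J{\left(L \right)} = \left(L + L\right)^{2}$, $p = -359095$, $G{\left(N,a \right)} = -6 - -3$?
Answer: $-359131$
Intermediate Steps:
$G{\left(N,a \right)} = -3$ ($G{\left(N,a \right)} = -6 + 3 = -3$)
$J{\left(L \right)} = 4 L^{2}$ ($J{\left(L \right)} = \left(2 L\right)^{2} = 4 L^{2}$)
$p - J{\left(G{\left(-3,-13 \right)} \right)} = -359095 - 4 \left(-3\right)^{2} = -359095 - 4 \cdot 9 = -359095 - 36 = -359131$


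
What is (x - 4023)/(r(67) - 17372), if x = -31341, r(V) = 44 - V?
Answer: 5052/2485 ≈ 2.0330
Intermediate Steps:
(x - 4023)/(r(67) - 17372) = (-31341 - 4023)/((44 - 1*67) - 17372) = -35364/((44 - 67) - 17372) = -35364/(-23 - 17372) = -35364/(-17395) = -35364*(-1/17395) = 5052/2485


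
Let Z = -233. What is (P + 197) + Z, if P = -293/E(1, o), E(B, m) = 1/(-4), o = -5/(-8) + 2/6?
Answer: 1136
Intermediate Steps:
o = 23/24 (o = -5*(-1/8) + 2*(1/6) = 5/8 + 1/3 = 23/24 ≈ 0.95833)
E(B, m) = -1/4
P = 1172 (P = -293/(-1/4) = -293*(-4) = 1172)
(P + 197) + Z = (1172 + 197) - 233 = 1369 - 233 = 1136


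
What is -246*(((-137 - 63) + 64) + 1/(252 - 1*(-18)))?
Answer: 1505479/45 ≈ 33455.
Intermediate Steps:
-246*(((-137 - 63) + 64) + 1/(252 - 1*(-18))) = -246*((-200 + 64) + 1/(252 + 18)) = -246*(-136 + 1/270) = -246*(-36719/270) = 1505479/45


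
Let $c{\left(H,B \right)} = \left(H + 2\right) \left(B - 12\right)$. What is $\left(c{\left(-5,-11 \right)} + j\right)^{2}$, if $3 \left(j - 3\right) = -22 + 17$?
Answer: $\frac{44521}{9} \approx 4946.8$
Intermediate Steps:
$j = \frac{4}{3}$ ($j = 3 + \frac{-22 + 17}{3} = 3 + \frac{1}{3} \left(-5\right) = 3 - \frac{5}{3} = \frac{4}{3} \approx 1.3333$)
$c{\left(H,B \right)} = \left(-12 + B\right) \left(2 + H\right)$ ($c{\left(H,B \right)} = \left(2 + H\right) \left(-12 + B\right) = \left(-12 + B\right) \left(2 + H\right)$)
$\left(c{\left(-5,-11 \right)} + j\right)^{2} = \left(\left(-24 - -60 + 2 \left(-11\right) - -55\right) + \frac{4}{3}\right)^{2} = \left(\left(-24 + 60 - 22 + 55\right) + \frac{4}{3}\right)^{2} = \left(69 + \frac{4}{3}\right)^{2} = \left(\frac{211}{3}\right)^{2} = \frac{44521}{9}$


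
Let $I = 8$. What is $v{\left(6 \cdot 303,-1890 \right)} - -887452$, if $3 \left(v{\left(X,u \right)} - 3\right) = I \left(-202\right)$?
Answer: $\frac{2660749}{3} \approx 8.8692 \cdot 10^{5}$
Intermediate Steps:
$v{\left(X,u \right)} = - \frac{1607}{3}$ ($v{\left(X,u \right)} = 3 + \frac{8 \left(-202\right)}{3} = 3 + \frac{1}{3} \left(-1616\right) = 3 - \frac{1616}{3} = - \frac{1607}{3}$)
$v{\left(6 \cdot 303,-1890 \right)} - -887452 = - \frac{1607}{3} - -887452 = - \frac{1607}{3} + 887452 = \frac{2660749}{3}$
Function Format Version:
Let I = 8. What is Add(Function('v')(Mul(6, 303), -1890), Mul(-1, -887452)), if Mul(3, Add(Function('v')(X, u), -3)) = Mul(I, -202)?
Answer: Rational(2660749, 3) ≈ 8.8692e+5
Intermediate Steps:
Function('v')(X, u) = Rational(-1607, 3) (Function('v')(X, u) = Add(3, Mul(Rational(1, 3), Mul(8, -202))) = Add(3, Mul(Rational(1, 3), -1616)) = Add(3, Rational(-1616, 3)) = Rational(-1607, 3))
Add(Function('v')(Mul(6, 303), -1890), Mul(-1, -887452)) = Add(Rational(-1607, 3), Mul(-1, -887452)) = Add(Rational(-1607, 3), 887452) = Rational(2660749, 3)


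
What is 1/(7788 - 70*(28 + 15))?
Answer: 1/4778 ≈ 0.00020929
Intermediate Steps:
1/(7788 - 70*(28 + 15)) = 1/(7788 - 70*43) = 1/(7788 - 3010) = 1/4778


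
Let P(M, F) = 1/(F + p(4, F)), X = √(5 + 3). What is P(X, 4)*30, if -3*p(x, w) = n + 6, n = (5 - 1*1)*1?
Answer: 45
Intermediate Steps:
n = 4 (n = (5 - 1)*1 = 4*1 = 4)
X = 2*√2 (X = √8 = 2*√2 ≈ 2.8284)
p(x, w) = -10/3 (p(x, w) = -(4 + 6)/3 = -⅓*10 = -10/3)
P(M, F) = 1/(-10/3 + F) (P(M, F) = 1/(F - 10/3) = 1/(-10/3 + F))
P(X, 4)*30 = (3/(-10 + 3*4))*30 = (3/(-10 + 12))*30 = (3/2)*30 = 45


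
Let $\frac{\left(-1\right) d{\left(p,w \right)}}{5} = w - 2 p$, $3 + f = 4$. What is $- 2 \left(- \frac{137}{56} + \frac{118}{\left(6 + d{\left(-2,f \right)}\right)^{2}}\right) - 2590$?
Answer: $- \frac{26136871}{10108} \approx -2585.8$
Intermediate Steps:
$f = 1$ ($f = -3 + 4 = 1$)
$d{\left(p,w \right)} = - 5 w + 10 p$ ($d{\left(p,w \right)} = - 5 \left(w - 2 p\right) = - 5 w + 10 p$)
$- 2 \left(- \frac{137}{56} + \frac{118}{\left(6 + d{\left(-2,f \right)}\right)^{2}}\right) - 2590 = - 2 \left(- \frac{137}{56} + \frac{118}{\left(6 + \left(\left(-5\right) 1 + 10 \left(-2\right)\right)\right)^{2}}\right) - 2590 = - 2 \left(\left(-137\right) \frac{1}{56} + \frac{118}{\left(6 - 25\right)^{2}}\right) - 2590 = - 2 \left(- \frac{137}{56} + \frac{118}{\left(6 - 25\right)^{2}}\right) - 2590 = - 2 \left(- \frac{137}{56} + \frac{118}{\left(-19\right)^{2}}\right) - 2590 = - 2 \left(- \frac{137}{56} + \frac{118}{361}\right) - 2590 = \left(-2\right) \left(- \frac{42849}{20216}\right) - 2590 = \frac{42849}{10108} - 2590 = - \frac{26136871}{10108}$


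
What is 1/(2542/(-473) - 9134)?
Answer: -473/4322924 ≈ -0.00010942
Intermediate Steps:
1/(2542/(-473) - 9134) = 1/(2542*(-1/473) - 9134) = 1/(-2542/473 - 9134) = 1/(-4322924/473) = -473/4322924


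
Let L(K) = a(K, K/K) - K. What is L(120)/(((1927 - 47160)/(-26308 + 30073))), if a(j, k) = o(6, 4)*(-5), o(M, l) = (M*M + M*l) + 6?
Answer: 1694250/45233 ≈ 37.456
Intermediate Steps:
o(M, l) = 6 + M**2 + M*l (o(M, l) = (M**2 + M*l) + 6 = 6 + M**2 + M*l)
a(j, k) = -330 (a(j, k) = (6 + 6**2 + 6*4)*(-5) = (6 + 36 + 24)*(-5) = 66*(-5) = -330)
L(K) = -330 - K
L(120)/(((1927 - 47160)/(-26308 + 30073))) = (-330 - 1*120)/(((1927 - 47160)/(-26308 + 30073))) = (-330 - 120)/((-45233/3765)) = -450/((-45233*1/3765)) = -450/(-45233/3765) = -450*(-3765/45233) = 1694250/45233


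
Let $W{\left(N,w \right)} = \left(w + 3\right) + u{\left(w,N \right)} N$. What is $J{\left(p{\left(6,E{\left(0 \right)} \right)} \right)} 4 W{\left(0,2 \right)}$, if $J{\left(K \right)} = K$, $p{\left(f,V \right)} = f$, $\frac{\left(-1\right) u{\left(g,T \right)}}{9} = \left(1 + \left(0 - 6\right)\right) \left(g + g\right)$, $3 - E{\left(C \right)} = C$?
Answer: $120$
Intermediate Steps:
$E{\left(C \right)} = 3 - C$
$u{\left(g,T \right)} = 90 g$ ($u{\left(g,T \right)} = - 9 \left(1 + \left(0 - 6\right)\right) \left(g + g\right) = - 9 \left(1 + \left(0 - 6\right)\right) 2 g = - 9 \left(1 - 6\right) 2 g = - 9 \left(- 5 \cdot 2 g\right) = - 9 \left(- 10 g\right) = 90 g$)
$W{\left(N,w \right)} = 3 + w + 90 N w$ ($W{\left(N,w \right)} = \left(w + 3\right) + 90 w N = \left(3 + w\right) + 90 N w = 3 + w + 90 N w$)
$J{\left(p{\left(6,E{\left(0 \right)} \right)} \right)} 4 W{\left(0,2 \right)} = 6 \cdot 4 \left(3 + 2 + 90 \cdot 0 \cdot 2\right) = 24 \left(3 + 2 + 0\right) = 24 \cdot 5 = 120$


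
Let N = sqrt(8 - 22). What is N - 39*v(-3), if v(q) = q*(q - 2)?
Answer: -585 + I*sqrt(14) ≈ -585.0 + 3.7417*I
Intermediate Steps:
N = I*sqrt(14) (N = sqrt(-14) = I*sqrt(14) ≈ 3.7417*I)
v(q) = q*(-2 + q)
N - 39*v(-3) = I*sqrt(14) - (-117)*(-2 - 3) = I*sqrt(14) - (-117)*(-5) = I*sqrt(14) - 39*15 = I*sqrt(14) - 585 = -585 + I*sqrt(14)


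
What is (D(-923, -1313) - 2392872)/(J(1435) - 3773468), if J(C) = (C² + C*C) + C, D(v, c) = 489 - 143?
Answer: -2392526/346417 ≈ -6.9065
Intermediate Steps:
D(v, c) = 346
J(C) = C + 2*C² (J(C) = (C² + C²) + C = 2*C² + C = C + 2*C²)
(D(-923, -1313) - 2392872)/(J(1435) - 3773468) = (346 - 2392872)/(1435*(1 + 2*1435) - 3773468) = -2392526/(1435*(1 + 2870) - 3773468) = -2392526/(1435*2871 - 3773468) = -2392526/(4119885 - 3773468) = -2392526/346417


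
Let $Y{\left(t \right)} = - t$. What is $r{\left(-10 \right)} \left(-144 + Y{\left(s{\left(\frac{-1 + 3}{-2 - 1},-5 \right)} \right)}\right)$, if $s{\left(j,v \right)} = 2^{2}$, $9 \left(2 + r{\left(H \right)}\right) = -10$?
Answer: $\frac{4144}{9} \approx 460.44$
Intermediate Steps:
$r{\left(H \right)} = - \frac{28}{9}$ ($r{\left(H \right)} = -2 + \frac{1}{9} \left(-10\right) = -2 - \frac{10}{9} = - \frac{28}{9}$)
$s{\left(j,v \right)} = 4$
$r{\left(-10 \right)} \left(-144 + Y{\left(s{\left(\frac{-1 + 3}{-2 - 1},-5 \right)} \right)}\right) = - \frac{28 \left(-144 - 4\right)}{9} = \left(- \frac{28}{9}\right) \left(-148\right) = \frac{4144}{9}$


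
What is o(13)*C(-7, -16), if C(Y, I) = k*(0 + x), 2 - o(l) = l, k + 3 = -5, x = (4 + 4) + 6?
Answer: 1232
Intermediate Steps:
x = 14 (x = 8 + 6 = 14)
k = -8 (k = -3 - 5 = -8)
o(l) = 2 - l
C(Y, I) = -112 (C(Y, I) = -8*(0 + 14) = -8*14 = -112)
o(13)*C(-7, -16) = (2 - 1*13)*(-112) = (2 - 13)*(-112) = -11*(-112) = 1232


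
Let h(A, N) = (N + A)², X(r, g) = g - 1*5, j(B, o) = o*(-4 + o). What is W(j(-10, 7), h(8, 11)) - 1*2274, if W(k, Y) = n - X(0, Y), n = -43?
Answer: -2673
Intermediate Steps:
X(r, g) = -5 + g (X(r, g) = g - 5 = -5 + g)
h(A, N) = (A + N)²
W(k, Y) = -38 - Y (W(k, Y) = -43 - (-5 + Y) = -43 + (5 - Y) = -38 - Y)
W(j(-10, 7), h(8, 11)) - 1*2274 = (-38 - (8 + 11)²) - 1*2274 = (-38 - 1*19²) - 2274 = (-38 - 1*361) - 2274 = (-38 - 361) - 2274 = -399 - 2274 = -2673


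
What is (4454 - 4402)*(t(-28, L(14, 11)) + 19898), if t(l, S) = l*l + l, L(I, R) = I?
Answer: 1074008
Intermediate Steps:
t(l, S) = l + l² (t(l, S) = l² + l = l + l²)
(4454 - 4402)*(t(-28, L(14, 11)) + 19898) = (4454 - 4402)*(-28*(1 - 28) + 19898) = 52*(-28*(-27) + 19898) = 52*(756 + 19898) = 52*20654 = 1074008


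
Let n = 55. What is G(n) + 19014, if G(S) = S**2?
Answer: 22039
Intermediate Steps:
G(n) + 19014 = 55**2 + 19014 = 3025 + 19014 = 22039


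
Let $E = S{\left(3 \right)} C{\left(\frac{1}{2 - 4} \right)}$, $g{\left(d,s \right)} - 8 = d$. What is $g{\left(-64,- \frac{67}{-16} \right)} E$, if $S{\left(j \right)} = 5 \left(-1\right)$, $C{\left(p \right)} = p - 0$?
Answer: $-140$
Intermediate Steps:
$C{\left(p \right)} = p$ ($C{\left(p \right)} = p + 0 = p$)
$S{\left(j \right)} = -5$
$g{\left(d,s \right)} = 8 + d$
$E = \frac{5}{2}$ ($E = - \frac{5}{2 - 4} = - \frac{5}{-2} = \left(-5\right) \left(- \frac{1}{2}\right) = \frac{5}{2} \approx 2.5$)
$g{\left(-64,- \frac{67}{-16} \right)} E = \left(8 - 64\right) \frac{5}{2} = \left(-56\right) \frac{5}{2} = -140$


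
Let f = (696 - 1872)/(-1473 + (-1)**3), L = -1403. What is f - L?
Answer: 1034599/737 ≈ 1403.8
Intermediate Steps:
f = 588/737 (f = -1176/(-1473 - 1) = -1176/(-1474) = -1176*(-1/1474) = 588/737 ≈ 0.79783)
f - L = 588/737 - 1*(-1403) = 588/737 + 1403 = 1034599/737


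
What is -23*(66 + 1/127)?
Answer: -192809/127 ≈ -1518.2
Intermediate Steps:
-23*(66 + 1/127) = -23*8383/127 = -192809/127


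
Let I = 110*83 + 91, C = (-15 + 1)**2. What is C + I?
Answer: 9417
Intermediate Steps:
C = 196 (C = (-14)**2 = 196)
I = 9221 (I = 9130 + 91 = 9221)
C + I = 196 + 9221 = 9417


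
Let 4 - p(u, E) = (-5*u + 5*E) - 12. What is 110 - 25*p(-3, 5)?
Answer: 710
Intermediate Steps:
p(u, E) = 16 - 5*E + 5*u (p(u, E) = 4 - ((-5*u + 5*E) - 12) = 4 - (-12 - 5*u + 5*E) = 4 + (12 - 5*E + 5*u) = 16 - 5*E + 5*u)
110 - 25*p(-3, 5) = 110 - 25*(16 - 5*5 + 5*(-3)) = 110 - 25*(16 - 25 - 15) = 110 - 25*(-24) = 110 + 600 = 710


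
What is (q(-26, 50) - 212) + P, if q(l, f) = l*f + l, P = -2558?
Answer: -4096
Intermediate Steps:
q(l, f) = l + f*l (q(l, f) = f*l + l = l + f*l)
(q(-26, 50) - 212) + P = (-26*(1 + 50) - 212) - 2558 = (-26*51 - 212) - 2558 = (-1326 - 212) - 2558 = -1538 - 2558 = -4096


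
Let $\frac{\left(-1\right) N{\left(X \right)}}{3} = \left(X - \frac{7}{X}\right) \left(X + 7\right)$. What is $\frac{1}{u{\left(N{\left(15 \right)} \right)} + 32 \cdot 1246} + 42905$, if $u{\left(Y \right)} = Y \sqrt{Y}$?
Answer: $\frac{207176042852970}{4828715599} + \frac{5995 i \sqrt{5995}}{38629724792} \approx 42905.0 + 1.2016 \cdot 10^{-5} i$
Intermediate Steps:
$N{\left(X \right)} = - 3 \left(7 + X\right) \left(X - \frac{7}{X}\right)$ ($N{\left(X \right)} = - 3 \left(X - \frac{7}{X}\right) \left(X + 7\right) = - 3 \left(X - \frac{7}{X}\right) \left(7 + X\right) = - 3 \left(7 + X\right) \left(X - \frac{7}{X}\right)$)
$u{\left(Y \right)} = Y^{\frac{3}{2}}$
$\frac{1}{u{\left(N{\left(15 \right)} \right)} + 32 \cdot 1246} + 42905 = \frac{1}{\left(21 - 315 - 3 \cdot 15^{2} + \frac{147}{15}\right)^{\frac{3}{2}} + 32 \cdot 1246} + 42905 = \frac{1}{\left(21 - 315 - 675 + 147 \cdot \frac{1}{15}\right)^{\frac{3}{2}} + 39872} + 42905 = \frac{1}{\left(21 - 315 - 675 + \frac{49}{5}\right)^{\frac{3}{2}} + 39872} + 42905 = \frac{1}{\left(- \frac{4796}{5}\right)^{\frac{3}{2}} + 39872} + 42905 = \frac{1}{- \frac{9592 i \sqrt{5995}}{25} + 39872} + 42905 = \frac{1}{39872 - \frac{9592 i \sqrt{5995}}{25}} + 42905 = 42905 + \frac{1}{39872 - \frac{9592 i \sqrt{5995}}{25}}$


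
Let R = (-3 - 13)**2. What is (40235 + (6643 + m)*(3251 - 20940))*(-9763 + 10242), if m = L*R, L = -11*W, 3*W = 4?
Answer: -73360995920/3 ≈ -2.4454e+10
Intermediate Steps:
W = 4/3 (W = (1/3)*4 = 4/3 ≈ 1.3333)
R = 256 (R = (-16)**2 = 256)
L = -44/3 (L = -11*4/3 = -44/3 ≈ -14.667)
m = -11264/3 (m = -44/3*256 = -11264/3 ≈ -3754.7)
(40235 + (6643 + m)*(3251 - 20940))*(-9763 + 10242) = (40235 + (6643 - 11264/3)*(3251 - 20940))*(-9763 + 10242) = (40235 + (8665/3)*(-17689))*479 = (40235 - 153275185/3)*479 = -153154480/3*479 = -73360995920/3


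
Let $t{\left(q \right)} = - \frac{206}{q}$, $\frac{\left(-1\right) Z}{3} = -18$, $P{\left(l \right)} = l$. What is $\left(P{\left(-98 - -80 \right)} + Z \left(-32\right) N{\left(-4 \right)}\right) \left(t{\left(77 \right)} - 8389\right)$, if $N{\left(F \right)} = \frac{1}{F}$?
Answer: $- \frac{267509826}{77} \approx -3.4742 \cdot 10^{6}$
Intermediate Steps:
$Z = 54$ ($Z = \left(-3\right) \left(-18\right) = 54$)
$\left(P{\left(-98 - -80 \right)} + Z \left(-32\right) N{\left(-4 \right)}\right) \left(t{\left(77 \right)} - 8389\right) = \left(\left(-98 - -80\right) + \frac{54 \left(-32\right)}{-4}\right) \left(- \frac{206}{77} - 8389\right) = \left(\left(-98 + 80\right) - -432\right) \left(\left(-206\right) \frac{1}{77} - 8389\right) = \left(-18 + 432\right) \left(- \frac{206}{77} - 8389\right) = 414 \left(- \frac{646159}{77}\right) = - \frac{267509826}{77}$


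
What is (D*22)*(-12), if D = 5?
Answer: -1320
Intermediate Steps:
(D*22)*(-12) = (5*22)*(-12) = 110*(-12) = -1320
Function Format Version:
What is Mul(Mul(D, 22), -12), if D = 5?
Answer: -1320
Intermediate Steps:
Mul(Mul(D, 22), -12) = Mul(Mul(5, 22), -12) = Mul(110, -12) = -1320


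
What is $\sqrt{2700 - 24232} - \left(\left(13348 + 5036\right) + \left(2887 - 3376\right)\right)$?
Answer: $-17895 + 2 i \sqrt{5383} \approx -17895.0 + 146.74 i$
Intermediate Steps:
$\sqrt{2700 - 24232} - \left(\left(13348 + 5036\right) + \left(2887 - 3376\right)\right) = \sqrt{-21532} - \left(18384 - 489\right) = 2 i \sqrt{5383} - 17895 = -17895 + 2 i \sqrt{5383}$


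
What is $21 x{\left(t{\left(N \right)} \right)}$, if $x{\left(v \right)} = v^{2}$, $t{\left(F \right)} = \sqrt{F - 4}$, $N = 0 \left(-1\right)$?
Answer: $-84$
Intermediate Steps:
$N = 0$
$t{\left(F \right)} = \sqrt{-4 + F}$
$21 x{\left(t{\left(N \right)} \right)} = 21 \left(\sqrt{-4 + 0}\right)^{2} = 21 \left(\sqrt{-4}\right)^{2} = 21 \left(2 i\right)^{2} = 21 \left(-4\right) = -84$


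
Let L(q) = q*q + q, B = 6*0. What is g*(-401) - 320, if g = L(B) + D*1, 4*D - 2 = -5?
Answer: -77/4 ≈ -19.250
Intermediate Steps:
B = 0
D = -¾ (D = ½ + (¼)*(-5) = ½ - 5/4 = -¾ ≈ -0.75000)
L(q) = q + q² (L(q) = q² + q = q + q²)
g = -¾ (g = 0*(1 + 0) - ¾*1 = 0*1 - ¾ = 0 - ¾ = -¾ ≈ -0.75000)
g*(-401) - 320 = -¾*(-401) - 320 = 1203/4 - 320 = -77/4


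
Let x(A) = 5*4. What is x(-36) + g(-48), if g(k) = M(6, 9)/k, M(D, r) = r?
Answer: 317/16 ≈ 19.813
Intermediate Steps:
x(A) = 20
g(k) = 9/k
x(-36) + g(-48) = 20 + 9/(-48) = 20 + 9*(-1/48) = 20 - 3/16 = 317/16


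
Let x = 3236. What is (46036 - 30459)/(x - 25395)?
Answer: -15577/22159 ≈ -0.70296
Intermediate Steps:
(46036 - 30459)/(x - 25395) = (46036 - 30459)/(3236 - 25395) = 15577/(-22159) = 15577*(-1/22159) = -15577/22159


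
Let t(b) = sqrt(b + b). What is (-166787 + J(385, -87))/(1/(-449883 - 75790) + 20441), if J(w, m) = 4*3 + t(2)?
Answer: -87668063229/10745281792 ≈ -8.1588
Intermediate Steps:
t(b) = sqrt(2)*sqrt(b) (t(b) = sqrt(2*b) = sqrt(2)*sqrt(b))
J(w, m) = 14 (J(w, m) = 4*3 + sqrt(2)*sqrt(2) = 12 + 2 = 14)
(-166787 + J(385, -87))/(1/(-449883 - 75790) + 20441) = (-166787 + 14)/(1/(-449883 - 75790) + 20441) = -166773/(1/(-525673) + 20441) = -166773/(-1/525673 + 20441) = -166773/10745281792/525673 = -166773*525673/10745281792 = -87668063229/10745281792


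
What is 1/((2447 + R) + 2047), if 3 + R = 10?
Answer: 1/4501 ≈ 0.00022217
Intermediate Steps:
R = 7 (R = -3 + 10 = 7)
1/((2447 + R) + 2047) = 1/((2447 + 7) + 2047) = 1/(2454 + 2047) = 1/4501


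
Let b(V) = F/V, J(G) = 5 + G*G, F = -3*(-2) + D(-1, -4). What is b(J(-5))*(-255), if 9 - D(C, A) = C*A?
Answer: -187/2 ≈ -93.500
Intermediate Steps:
D(C, A) = 9 - A*C (D(C, A) = 9 - C*A = 9 - A*C)
F = 11 (F = -3*(-2) + (9 - 1*(-4)*(-1)) = 6 + (9 - 4) = 6 + 5 = 11)
J(G) = 5 + G²
b(V) = 11/V
b(J(-5))*(-255) = (11/(5 + (-5)²))*(-255) = (11/(5 + 25))*(-255) = (11/30)*(-255) = -187/2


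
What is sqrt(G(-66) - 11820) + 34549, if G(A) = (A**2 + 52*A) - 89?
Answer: 34549 + 13*I*sqrt(65) ≈ 34549.0 + 104.81*I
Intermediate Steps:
G(A) = -89 + A**2 + 52*A
sqrt(G(-66) - 11820) + 34549 = sqrt((-89 + (-66)**2 + 52*(-66)) - 11820) + 34549 = sqrt((-89 + 4356 - 3432) - 11820) + 34549 = sqrt(835 - 11820) + 34549 = sqrt(-10985) + 34549 = 13*I*sqrt(65) + 34549 = 34549 + 13*I*sqrt(65)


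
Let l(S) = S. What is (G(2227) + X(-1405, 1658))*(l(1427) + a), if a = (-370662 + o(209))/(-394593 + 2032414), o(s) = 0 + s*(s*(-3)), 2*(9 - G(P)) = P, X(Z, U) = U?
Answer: 1293346215117/1637821 ≈ 7.8968e+5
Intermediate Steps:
G(P) = 9 - P/2
o(s) = -3*s² (o(s) = 0 + s*(-3*s) = 0 - 3*s² = -3*s²)
a = -501705/1637821 (a = (-370662 - 3*209²)/(-394593 + 2032414) = (-370662 - 3*43681)/1637821 = (-370662 - 131043)*(1/1637821) = -501705*1/1637821 = -501705/1637821 ≈ -0.30632)
(G(2227) + X(-1405, 1658))*(l(1427) + a) = ((9 - ½*2227) + 1658)*(1427 - 501705/1637821) = ((9 - 2227/2) + 1658)*(2336668862/1637821) = (-2209/2 + 1658)*(2336668862/1637821) = (1107/2)*(2336668862/1637821) = 1293346215117/1637821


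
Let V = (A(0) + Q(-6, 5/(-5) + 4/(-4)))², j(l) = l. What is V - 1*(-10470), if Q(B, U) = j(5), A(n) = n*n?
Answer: 10495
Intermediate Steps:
A(n) = n²
Q(B, U) = 5
V = 25 (V = (0² + 5)² = (0 + 5)² = 5² = 25)
V - 1*(-10470) = 25 - 1*(-10470) = 25 + 10470 = 10495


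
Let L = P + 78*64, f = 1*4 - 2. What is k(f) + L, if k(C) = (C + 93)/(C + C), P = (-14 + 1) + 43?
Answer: 20183/4 ≈ 5045.8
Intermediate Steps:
f = 2 (f = 4 - 2 = 2)
P = 30 (P = -13 + 43 = 30)
k(C) = (93 + C)/(2*C) (k(C) = (93 + C)/((2*C)) = (93 + C)*(1/(2*C)) = (93 + C)/(2*C))
L = 5022 (L = 30 + 78*64 = 30 + 4992 = 5022)
k(f) + L = (½)*(93 + 2)/2 + 5022 = (½)*(½)*95 + 5022 = 95/4 + 5022 = 20183/4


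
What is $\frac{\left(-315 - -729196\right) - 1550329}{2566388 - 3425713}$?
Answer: $\frac{821448}{859325} \approx 0.95592$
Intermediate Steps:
$\frac{\left(-315 - -729196\right) - 1550329}{2566388 - 3425713} = \frac{\left(-315 + 729196\right) - 1550329}{-859325} = \left(728881 - 1550329\right) \left(- \frac{1}{859325}\right) = \left(-821448\right) \left(- \frac{1}{859325}\right) = \frac{821448}{859325}$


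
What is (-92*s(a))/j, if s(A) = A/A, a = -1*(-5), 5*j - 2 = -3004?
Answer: 230/1501 ≈ 0.15323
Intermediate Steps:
j = -3002/5 (j = 2/5 + (1/5)*(-3004) = 2/5 - 3004/5 = -3002/5 ≈ -600.40)
a = 5
s(A) = 1
(-92*s(a))/j = (-92*1)/(-3002/5) = -92*(-5/3002) = 230/1501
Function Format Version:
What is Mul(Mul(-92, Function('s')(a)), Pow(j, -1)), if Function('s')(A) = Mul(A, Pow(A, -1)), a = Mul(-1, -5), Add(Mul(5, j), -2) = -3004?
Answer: Rational(230, 1501) ≈ 0.15323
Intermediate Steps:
j = Rational(-3002, 5) (j = Add(Rational(2, 5), Mul(Rational(1, 5), -3004)) = Add(Rational(2, 5), Rational(-3004, 5)) = Rational(-3002, 5) ≈ -600.40)
a = 5
Function('s')(A) = 1
Mul(Mul(-92, Function('s')(a)), Pow(j, -1)) = Mul(Mul(-92, 1), Pow(Rational(-3002, 5), -1)) = Mul(-92, Rational(-5, 3002)) = Rational(230, 1501)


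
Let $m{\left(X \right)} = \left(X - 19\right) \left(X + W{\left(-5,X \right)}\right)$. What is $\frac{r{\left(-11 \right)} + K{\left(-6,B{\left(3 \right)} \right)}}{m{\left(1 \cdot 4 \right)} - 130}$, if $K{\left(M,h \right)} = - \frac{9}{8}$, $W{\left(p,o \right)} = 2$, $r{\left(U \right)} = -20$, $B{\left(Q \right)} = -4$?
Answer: $\frac{169}{1760} \approx 0.096023$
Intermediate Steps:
$m{\left(X \right)} = \left(-19 + X\right) \left(2 + X\right)$ ($m{\left(X \right)} = \left(X - 19\right) \left(X + 2\right) = \left(-19 + X\right) \left(2 + X\right)$)
$K{\left(M,h \right)} = - \frac{9}{8}$ ($K{\left(M,h \right)} = \left(-9\right) \frac{1}{8} = - \frac{9}{8}$)
$\frac{r{\left(-11 \right)} + K{\left(-6,B{\left(3 \right)} \right)}}{m{\left(1 \cdot 4 \right)} - 130} = \frac{-20 - \frac{9}{8}}{\left(-38 + \left(1 \cdot 4\right)^{2} - 17 \cdot 1 \cdot 4\right) - 130} = - \frac{169}{8 \left(\left(-38 + 4^{2} - 68\right) - 130\right)} = - \frac{169}{8 \left(\left(-38 + 16 - 68\right) - 130\right)} = - \frac{169}{8 \left(-90 - 130\right)} = - \frac{169}{8 \left(-220\right)} = \left(- \frac{169}{8}\right) \left(- \frac{1}{220}\right) = \frac{169}{1760}$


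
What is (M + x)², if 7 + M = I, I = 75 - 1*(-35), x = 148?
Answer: 63001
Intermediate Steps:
I = 110 (I = 75 + 35 = 110)
M = 103 (M = -7 + 110 = 103)
(M + x)² = (103 + 148)² = 251² = 63001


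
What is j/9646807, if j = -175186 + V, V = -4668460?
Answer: -4843646/9646807 ≈ -0.50210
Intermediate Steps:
j = -4843646 (j = -175186 - 4668460 = -4843646)
j/9646807 = -4843646/9646807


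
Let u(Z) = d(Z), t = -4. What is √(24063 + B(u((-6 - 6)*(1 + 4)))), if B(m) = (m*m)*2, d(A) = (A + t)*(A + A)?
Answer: √117988863 ≈ 10862.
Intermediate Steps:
d(A) = 2*A*(-4 + A) (d(A) = (A - 4)*(A + A) = (-4 + A)*(2*A) = 2*A*(-4 + A))
u(Z) = 2*Z*(-4 + Z)
B(m) = 2*m² (B(m) = m²*2 = 2*m²)
√(24063 + B(u((-6 - 6)*(1 + 4)))) = √(24063 + 2*(2*((-6 - 6)*(1 + 4))*(-4 + (-6 - 6)*(1 + 4)))²) = √(24063 + 2*(2*(-12*5)*(-4 - 12*5))²) = √(24063 + 2*(2*(-60)*(-4 - 60))²) = √(24063 + 2*(2*(-60)*(-64))²) = √(24063 + 2*7680²) = √(24063 + 2*58982400) = √(24063 + 117964800) = √117988863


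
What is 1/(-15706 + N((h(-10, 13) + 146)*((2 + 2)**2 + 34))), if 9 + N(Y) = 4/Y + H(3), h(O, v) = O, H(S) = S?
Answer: -1700/26710399 ≈ -6.3646e-5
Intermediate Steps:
N(Y) = -6 + 4/Y (N(Y) = -9 + (4/Y + 3) = -9 + (3 + 4/Y) = -6 + 4/Y)
1/(-15706 + N((h(-10, 13) + 146)*((2 + 2)**2 + 34))) = 1/(-15706 + (-6 + 4/(((-10 + 146)*((2 + 2)**2 + 34))))) = 1/(-15706 + (-6 + 4/((136*(4**2 + 34))))) = 1/(-15706 + (-6 + 4/((136*(16 + 34))))) = 1/(-15706 + (-6 + 4/((136*50)))) = 1/(-15706 + (-6 + 4/6800)) = 1/(-15706 + (-6 + 4*(1/6800))) = 1/(-15706 + (-6 + 1/1700)) = 1/(-15706 - 10199/1700) = 1/(-26710399/1700) = -1700/26710399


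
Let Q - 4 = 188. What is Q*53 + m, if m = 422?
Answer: 10598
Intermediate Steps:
Q = 192 (Q = 4 + 188 = 192)
Q*53 + m = 192*53 + 422 = 10176 + 422 = 10598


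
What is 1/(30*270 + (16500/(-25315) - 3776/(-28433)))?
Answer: 143956279/1165971148888 ≈ 0.00012346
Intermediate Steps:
1/(30*270 + (16500/(-25315) - 3776/(-28433))) = 1/(8100 + (16500*(-1/25315) - 3776*(-1/28433))) = 1/(8100 + (-3300/5063 + 3776/28433)) = 1/(8100 - 74711012/143956279) = 1/(1165971148888/143956279) = 143956279/1165971148888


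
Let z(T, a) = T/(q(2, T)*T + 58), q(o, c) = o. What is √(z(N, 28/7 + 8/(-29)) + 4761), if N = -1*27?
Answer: 3*√2113/2 ≈ 68.951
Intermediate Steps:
N = -27
z(T, a) = T/(58 + 2*T) (z(T, a) = T/(2*T + 58) = T/(58 + 2*T))
√(z(N, 28/7 + 8/(-29)) + 4761) = √((½)*(-27)/(29 - 27) + 4761) = √((½)*(-27)/2 + 4761) = √((½)*(-27)*(½) + 4761) = √(-27/4 + 4761) = √(19017/4) = 3*√2113/2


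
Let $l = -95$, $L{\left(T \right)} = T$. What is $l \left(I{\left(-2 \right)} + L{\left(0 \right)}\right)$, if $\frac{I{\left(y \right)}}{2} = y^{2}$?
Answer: $-760$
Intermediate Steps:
$I{\left(y \right)} = 2 y^{2}$
$l \left(I{\left(-2 \right)} + L{\left(0 \right)}\right) = - 95 \left(2 \left(-2\right)^{2} + 0\right) = - 95 \left(2 \cdot 4 + 0\right) = - 95 \left(8 + 0\right) = \left(-95\right) 8 = -760$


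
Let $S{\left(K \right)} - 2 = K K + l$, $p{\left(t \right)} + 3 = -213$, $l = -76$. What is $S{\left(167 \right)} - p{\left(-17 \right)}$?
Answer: $28031$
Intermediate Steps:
$p{\left(t \right)} = -216$ ($p{\left(t \right)} = -3 - 213 = -216$)
$S{\left(K \right)} = -74 + K^{2}$ ($S{\left(K \right)} = 2 + \left(K K - 76\right) = 2 + \left(K^{2} - 76\right) = 2 + \left(-76 + K^{2}\right) = -74 + K^{2}$)
$S{\left(167 \right)} - p{\left(-17 \right)} = \left(-74 + 167^{2}\right) - -216 = \left(-74 + 27889\right) + 216 = 27815 + 216 = 28031$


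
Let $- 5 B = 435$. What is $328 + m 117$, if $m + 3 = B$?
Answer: $-10202$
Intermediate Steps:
$B = -87$ ($B = \left(- \frac{1}{5}\right) 435 = -87$)
$m = -90$ ($m = -3 - 87 = -90$)
$328 + m 117 = 328 - 10530 = -10202$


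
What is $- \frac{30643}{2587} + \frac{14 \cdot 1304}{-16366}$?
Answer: $- \frac{39195115}{3024203} \approx -12.96$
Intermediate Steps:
$- \frac{30643}{2587} + \frac{14 \cdot 1304}{-16366} = \left(-30643\right) \frac{1}{2587} + 18256 \left(- \frac{1}{16366}\right) = - \frac{30643}{2587} - \frac{1304}{1169} = - \frac{39195115}{3024203}$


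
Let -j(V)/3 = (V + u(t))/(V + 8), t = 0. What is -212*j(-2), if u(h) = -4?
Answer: -636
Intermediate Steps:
j(V) = -3*(-4 + V)/(8 + V) (j(V) = -3*(V - 4)/(V + 8) = -3*(-4 + V)/(8 + V))
-212*j(-2) = -636*(4 - 1*(-2))/(8 - 2) = -636*(4 + 2)/6 = -636*6/6 = -212*3 = -636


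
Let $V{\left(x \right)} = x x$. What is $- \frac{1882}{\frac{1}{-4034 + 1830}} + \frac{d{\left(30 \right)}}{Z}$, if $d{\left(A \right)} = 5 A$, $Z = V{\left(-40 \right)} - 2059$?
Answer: $\frac{634632934}{153} \approx 4.1479 \cdot 10^{6}$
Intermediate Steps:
$V{\left(x \right)} = x^{2}$
$Z = -459$ ($Z = \left(-40\right)^{2} - 2059 = 1600 - 2059 = -459$)
$- \frac{1882}{\frac{1}{-4034 + 1830}} + \frac{d{\left(30 \right)}}{Z} = - \frac{1882}{\frac{1}{-4034 + 1830}} + \frac{5 \cdot 30}{-459} = - \frac{1882}{\frac{1}{-2204}} + 150 \left(- \frac{1}{459}\right) = - \frac{1882}{- \frac{1}{2204}} - \frac{50}{153} = \left(-1882\right) \left(-2204\right) - \frac{50}{153} = 4147928 - \frac{50}{153} = \frac{634632934}{153}$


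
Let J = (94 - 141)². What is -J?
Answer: -2209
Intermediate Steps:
J = 2209 (J = (-47)² = 2209)
-J = -1*2209 = -2209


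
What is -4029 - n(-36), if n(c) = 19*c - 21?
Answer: -3324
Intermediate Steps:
n(c) = -21 + 19*c
-4029 - n(-36) = -4029 - (-21 + 19*(-36)) = -4029 - (-21 - 684) = -4029 - 1*(-705) = -4029 + 705 = -3324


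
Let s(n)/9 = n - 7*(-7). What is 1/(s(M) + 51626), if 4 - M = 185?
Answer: 1/50438 ≈ 1.9826e-5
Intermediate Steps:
M = -181 (M = 4 - 1*185 = 4 - 185 = -181)
s(n) = 441 + 9*n (s(n) = 9*(n - 7*(-7)) = 9*(n + 49) = 9*(49 + n) = 441 + 9*n)
1/(s(M) + 51626) = 1/((441 + 9*(-181)) + 51626) = 1/((441 - 1629) + 51626) = 1/(-1188 + 51626) = 1/50438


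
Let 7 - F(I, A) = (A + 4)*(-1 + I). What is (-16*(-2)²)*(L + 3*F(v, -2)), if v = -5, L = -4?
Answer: -3392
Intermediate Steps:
F(I, A) = 7 - (-1 + I)*(4 + A) (F(I, A) = 7 - (A + 4)*(-1 + I) = 7 - (4 + A)*(-1 + I) = 7 - (-1 + I)*(4 + A))
(-16*(-2)²)*(L + 3*F(v, -2)) = (-16*(-2)²)*(-4 + 3*(11 - 2 - 4*(-5) - 1*(-2)*(-5))) = (-16*4)*(-4 + 3*(11 - 2 + 20 - 10)) = -64*(-4 + 3*19) = -64*(-4 + 57) = -64*53 = -3392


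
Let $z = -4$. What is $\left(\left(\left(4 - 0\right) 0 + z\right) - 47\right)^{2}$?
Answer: $2601$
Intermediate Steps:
$\left(\left(\left(4 - 0\right) 0 + z\right) - 47\right)^{2} = \left(\left(\left(4 - 0\right) 0 - 4\right) - 47\right)^{2} = \left(\left(\left(4 + 0\right) 0 - 4\right) - 47\right)^{2} = \left(\left(4 \cdot 0 - 4\right) - 47\right)^{2} = \left(\left(0 - 4\right) - 47\right)^{2} = \left(-4 - 47\right)^{2} = \left(-51\right)^{2} = 2601$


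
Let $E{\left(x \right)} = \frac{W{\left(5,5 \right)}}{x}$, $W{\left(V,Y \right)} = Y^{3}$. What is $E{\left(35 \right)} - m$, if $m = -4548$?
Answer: $\frac{31861}{7} \approx 4551.6$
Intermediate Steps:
$E{\left(x \right)} = \frac{125}{x}$ ($E{\left(x \right)} = \frac{5^{3}}{x} = \frac{125}{x}$)
$E{\left(35 \right)} - m = \frac{125}{35} - -4548 = 125 \cdot \frac{1}{35} + 4548 = \frac{25}{7} + 4548 = \frac{31861}{7}$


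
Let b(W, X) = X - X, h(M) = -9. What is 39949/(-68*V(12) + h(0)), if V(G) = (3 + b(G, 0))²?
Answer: -39949/621 ≈ -64.330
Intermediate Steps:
b(W, X) = 0
V(G) = 9 (V(G) = (3 + 0)² = 3² = 9)
39949/(-68*V(12) + h(0)) = 39949/(-68*9 - 9) = 39949/(-612 - 9) = 39949/(-621) = 39949*(-1/621) = -39949/621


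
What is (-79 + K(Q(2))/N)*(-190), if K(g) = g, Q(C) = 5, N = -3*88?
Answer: 1981795/132 ≈ 15014.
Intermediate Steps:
N = -264
(-79 + K(Q(2))/N)*(-190) = (-79 + 5/(-264))*(-190) = (-79 + 5*(-1/264))*(-190) = (-79 - 5/264)*(-190) = -20861/264*(-190) = 1981795/132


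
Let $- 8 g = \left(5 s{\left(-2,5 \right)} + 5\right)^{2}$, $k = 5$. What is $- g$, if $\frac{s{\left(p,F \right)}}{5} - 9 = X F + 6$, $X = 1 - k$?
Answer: $1800$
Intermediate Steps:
$X = -4$ ($X = 1 - 5 = -4$)
$s{\left(p,F \right)} = 75 - 20 F$ ($s{\left(p,F \right)} = 45 + 5 \left(- 4 F + 6\right) = 45 + 5 \left(6 - 4 F\right) = 45 - \left(-30 + 20 F\right) = 75 - 20 F$)
$g = -1800$ ($g = - \frac{\left(5 \left(75 - 100\right) + 5\right)^{2}}{8} = - \frac{\left(5 \left(-25\right) + 5\right)^{2}}{8} = - \frac{\left(-125 + 5\right)^{2}}{8} = - \frac{\left(-120\right)^{2}}{8} = \left(- \frac{1}{8}\right) 14400 = -1800$)
$- g = \left(-1\right) \left(-1800\right) = 1800$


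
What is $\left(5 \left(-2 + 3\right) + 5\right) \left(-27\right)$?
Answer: $-270$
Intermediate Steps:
$\left(5 \left(-2 + 3\right) + 5\right) \left(-27\right) = \left(5 \cdot 1 + 5\right) \left(-27\right) = \left(5 + 5\right) \left(-27\right) = 10 \left(-27\right) = -270$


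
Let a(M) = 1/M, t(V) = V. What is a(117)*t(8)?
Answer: 8/117 ≈ 0.068376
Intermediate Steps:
a(117)*t(8) = 8/117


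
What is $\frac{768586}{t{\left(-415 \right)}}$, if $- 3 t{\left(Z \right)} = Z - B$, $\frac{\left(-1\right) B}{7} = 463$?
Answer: $- \frac{384293}{471} \approx -815.91$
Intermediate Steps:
$B = -3241$ ($B = \left(-7\right) 463 = -3241$)
$t{\left(Z \right)} = - \frac{3241}{3} - \frac{Z}{3}$ ($t{\left(Z \right)} = - \frac{Z - -3241}{3} = - \frac{Z + 3241}{3} = - \frac{3241 + Z}{3} = - \frac{3241}{3} - \frac{Z}{3}$)
$\frac{768586}{t{\left(-415 \right)}} = \frac{768586}{- \frac{3241}{3} - - \frac{415}{3}} = \frac{768586}{- \frac{3241}{3} + \frac{415}{3}} = \frac{768586}{-942} = 768586 \left(- \frac{1}{942}\right) = - \frac{384293}{471}$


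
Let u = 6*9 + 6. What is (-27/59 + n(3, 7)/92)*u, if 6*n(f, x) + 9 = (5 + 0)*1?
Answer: -37850/1357 ≈ -27.892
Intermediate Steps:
n(f, x) = -⅔ (n(f, x) = -3/2 + ((5 + 0)*1)/6 = -3/2 + (5*1)/6 = -3/2 + (⅙)*5 = -3/2 + ⅚ = -⅔)
u = 60 (u = 54 + 6 = 60)
(-27/59 + n(3, 7)/92)*u = (-27/59 - ⅔/92)*60 = (-27*1/59 - ⅔*1/92)*60 = (-27/59 - 1/138)*60 = -3785/8142*60 = -37850/1357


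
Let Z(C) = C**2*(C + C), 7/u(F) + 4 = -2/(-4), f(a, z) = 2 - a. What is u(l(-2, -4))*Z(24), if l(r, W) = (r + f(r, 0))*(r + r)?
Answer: -55296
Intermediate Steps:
l(r, W) = 4*r (l(r, W) = (r + (2 - r))*(r + r) = 2*(2*r) = 4*r)
u(F) = -2 (u(F) = 7/(-4 - 2/(-4)) = 7/(-4 - 2*(-1/4)) = 7/(-4 + 1/2) = 7/(-7/2) = 7*(-2/7) = -2)
Z(C) = 2*C**3 (Z(C) = C**2*(2*C) = 2*C**3)
u(l(-2, -4))*Z(24) = -4*24**3 = -4*13824 = -2*27648 = -55296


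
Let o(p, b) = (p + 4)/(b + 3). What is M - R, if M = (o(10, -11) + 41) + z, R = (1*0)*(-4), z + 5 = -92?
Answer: -231/4 ≈ -57.750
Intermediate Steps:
z = -97 (z = -5 - 92 = -97)
o(p, b) = (4 + p)/(3 + b)
R = 0 (R = 0*(-4) = 0)
M = -231/4 (M = ((4 + 10)/(3 - 11) + 41) - 97 = (14/(-8) + 41) - 97 = (-⅛*14 + 41) - 97 = (-7/4 + 41) - 97 = 157/4 - 97 = -231/4 ≈ -57.750)
M - R = -231/4 - 1*0 = -231/4 + 0 = -231/4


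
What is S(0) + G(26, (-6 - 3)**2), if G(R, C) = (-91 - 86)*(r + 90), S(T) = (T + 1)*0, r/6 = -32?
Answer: 18054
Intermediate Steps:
r = -192 (r = 6*(-32) = -192)
S(T) = 0 (S(T) = (1 + T)*0 = 0)
G(R, C) = 18054 (G(R, C) = (-91 - 86)*(-192 + 90) = -177*(-102) = 18054)
S(0) + G(26, (-6 - 3)**2) = 0 + 18054 = 18054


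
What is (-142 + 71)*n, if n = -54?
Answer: 3834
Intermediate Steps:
(-142 + 71)*n = (-142 + 71)*(-54) = -71*(-54) = 3834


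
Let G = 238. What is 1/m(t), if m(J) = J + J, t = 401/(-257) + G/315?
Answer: -11565/18614 ≈ -0.62131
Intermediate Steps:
t = -9307/11565 (t = 401/(-257) + 238/315 = 401*(-1/257) + 238*(1/315) = -401/257 + 34/45 = -9307/11565 ≈ -0.80476)
m(J) = 2*J
1/m(t) = 1/(2*(-9307/11565)) = 1/(-18614/11565) = -11565/18614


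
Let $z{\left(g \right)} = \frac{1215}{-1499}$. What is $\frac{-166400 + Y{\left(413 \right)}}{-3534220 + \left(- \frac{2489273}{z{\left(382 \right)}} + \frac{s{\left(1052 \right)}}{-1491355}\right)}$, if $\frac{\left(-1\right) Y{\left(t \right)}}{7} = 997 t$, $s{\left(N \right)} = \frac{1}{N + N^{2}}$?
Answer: $\frac{15110016454427817780}{2295164960237028311} \approx 6.5834$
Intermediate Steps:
$z{\left(g \right)} = - \frac{1215}{1499}$ ($z{\left(g \right)} = 1215 \left(- \frac{1}{1499}\right) = - \frac{1215}{1499}$)
$Y{\left(t \right)} = - 6979 t$ ($Y{\left(t \right)} = - 7 \cdot 997 t = - 6979 t$)
$\frac{-166400 + Y{\left(413 \right)}}{-3534220 + \left(- \frac{2489273}{z{\left(382 \right)}} + \frac{s{\left(1052 \right)}}{-1491355}\right)} = \frac{-166400 - 2882327}{-3534220 + \left(- \frac{2489273}{- \frac{1215}{1499}} + \frac{\frac{1}{1052} \frac{1}{1 + 1052}}{-1491355}\right)} = \frac{-166400 - 2882327}{-3534220 + \left(\left(-2489273\right) \left(- \frac{1499}{1215}\right) + \frac{1}{1052 \cdot 1053} \left(- \frac{1}{1491355}\right)\right)} = - \frac{3048727}{-3534220 + \left(\frac{3731420227}{1215} + \frac{1}{1052} \cdot \frac{1}{1053} \left(- \frac{1}{1491355}\right)\right)} = - \frac{3048727}{-3534220 + \left(\frac{3731420227}{1215} + \frac{1}{1107756} \left(- \frac{1}{1491355}\right)\right)} = - \frac{3048727}{-3534220 + \left(\frac{3731420227}{1215} - \frac{1}{1652057449380}\right)} = - \frac{3048727}{-3534220 + \frac{15221038476006322489}{4956172348140}} = - \frac{3048727}{- \frac{2295164960237028311}{4956172348140}} = \left(-3048727\right) \left(- \frac{4956172348140}{2295164960237028311}\right) = \frac{15110016454427817780}{2295164960237028311}$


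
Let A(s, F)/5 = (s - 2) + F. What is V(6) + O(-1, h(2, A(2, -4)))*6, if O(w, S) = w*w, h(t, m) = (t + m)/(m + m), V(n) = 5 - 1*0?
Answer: 11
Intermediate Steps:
V(n) = 5 (V(n) = 5 + 0 = 5)
A(s, F) = -10 + 5*F + 5*s (A(s, F) = 5*((s - 2) + F) = 5*((-2 + s) + F) = 5*(-2 + F + s) = -10 + 5*F + 5*s)
h(t, m) = (m + t)/(2*m) (h(t, m) = (m + t)/((2*m)) = (m + t)*(1/(2*m)) = (m + t)/(2*m))
O(w, S) = w²
V(6) + O(-1, h(2, A(2, -4)))*6 = 5 + (-1)²*6 = 5 + 1*6 = 5 + 6 = 11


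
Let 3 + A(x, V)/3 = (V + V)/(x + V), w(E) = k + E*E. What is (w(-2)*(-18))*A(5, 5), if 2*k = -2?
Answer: 324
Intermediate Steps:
k = -1 (k = (½)*(-2) = -1)
w(E) = -1 + E² (w(E) = -1 + E*E = -1 + E²)
A(x, V) = -9 + 6*V/(V + x) (A(x, V) = -9 + 3*((V + V)/(x + V)) = -9 + 3*((2*V)/(V + x)) = -9 + 3*(2*V/(V + x)) = -9 + 6*V/(V + x))
(w(-2)*(-18))*A(5, 5) = ((-1 + (-2)²)*(-18))*(3*(-1*5 - 3*5)/(5 + 5)) = ((-1 + 4)*(-18))*(3*(-5 - 15)/10) = (3*(-18))*(3*(⅒)*(-20)) = -54*(-6) = 324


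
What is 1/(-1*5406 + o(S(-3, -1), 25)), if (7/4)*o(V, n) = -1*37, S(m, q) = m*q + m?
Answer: -7/37990 ≈ -0.00018426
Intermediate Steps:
S(m, q) = m + m*q
o(V, n) = -148/7 (o(V, n) = 4*(-1*37)/7 = (4/7)*(-37) = -148/7)
1/(-1*5406 + o(S(-3, -1), 25)) = 1/(-1*5406 - 148/7) = 1/(-5406 - 148/7) = 1/(-37990/7) = -7/37990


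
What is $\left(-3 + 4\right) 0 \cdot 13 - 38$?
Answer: $-38$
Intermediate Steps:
$\left(-3 + 4\right) 0 \cdot 13 - 38 = 1 \cdot 0 \cdot 13 - 38 = 0 \cdot 13 - 38 = 0 - 38 = -38$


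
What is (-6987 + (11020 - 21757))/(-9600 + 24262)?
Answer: -8862/7331 ≈ -1.2088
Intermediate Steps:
(-6987 + (11020 - 21757))/(-9600 + 24262) = (-6987 - 10737)/14662 = -17724*1/14662 = -8862/7331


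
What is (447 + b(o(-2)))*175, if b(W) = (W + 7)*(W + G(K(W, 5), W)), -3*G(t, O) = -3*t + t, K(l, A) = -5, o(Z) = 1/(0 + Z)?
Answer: 886375/12 ≈ 73865.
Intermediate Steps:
o(Z) = 1/Z
G(t, O) = 2*t/3 (G(t, O) = -(-3*t + t)/3 = -(-2)*t/3 = 2*t/3)
b(W) = (7 + W)*(-10/3 + W) (b(W) = (W + 7)*(W + (⅔)*(-5)) = (7 + W)*(W - 10/3) = (7 + W)*(-10/3 + W))
(447 + b(o(-2)))*175 = (447 + (-70/3 + (1/(-2))² + (11/3)/(-2)))*175 = (447 + (-70/3 + (-½)² + (11/3)*(-½)))*175 = (447 + (-70/3 + ¼ - 11/6))*175 = (447 - 299/12)*175 = (5065/12)*175 = 886375/12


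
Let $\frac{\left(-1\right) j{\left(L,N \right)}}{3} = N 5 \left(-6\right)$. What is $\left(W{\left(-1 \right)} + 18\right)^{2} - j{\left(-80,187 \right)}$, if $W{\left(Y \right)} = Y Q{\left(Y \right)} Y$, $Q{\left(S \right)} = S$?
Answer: $-16541$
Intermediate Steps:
$j{\left(L,N \right)} = 90 N$ ($j{\left(L,N \right)} = - 3 N 5 \left(-6\right) = - 3 \cdot 5 N \left(-6\right) = - 3 \left(- 30 N\right) = 90 N$)
$W{\left(Y \right)} = Y^{3}$ ($W{\left(Y \right)} = Y Y Y = Y^{2} Y = Y^{3}$)
$\left(W{\left(-1 \right)} + 18\right)^{2} - j{\left(-80,187 \right)} = \left(\left(-1\right)^{3} + 18\right)^{2} - 90 \cdot 187 = \left(-1 + 18\right)^{2} - 16830 = 17^{2} - 16830 = 289 - 16830 = -16541$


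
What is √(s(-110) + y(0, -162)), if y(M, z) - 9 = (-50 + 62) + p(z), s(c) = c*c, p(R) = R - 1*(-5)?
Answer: 2*√2991 ≈ 109.38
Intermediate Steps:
p(R) = 5 + R (p(R) = R + 5 = 5 + R)
s(c) = c²
y(M, z) = 26 + z (y(M, z) = 9 + ((-50 + 62) + (5 + z)) = 9 + (12 + (5 + z)) = 9 + (17 + z) = 26 + z)
√(s(-110) + y(0, -162)) = √((-110)² + (26 - 162)) = √(12100 - 136) = √11964 = 2*√2991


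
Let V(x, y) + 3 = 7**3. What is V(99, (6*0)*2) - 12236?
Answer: -11896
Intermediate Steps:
V(x, y) = 340 (V(x, y) = -3 + 7**3 = -3 + 343 = 340)
V(99, (6*0)*2) - 12236 = 340 - 12236 = -11896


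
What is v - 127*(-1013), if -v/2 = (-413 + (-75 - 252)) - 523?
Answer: 131177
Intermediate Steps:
v = 2526 (v = -2*((-413 + (-75 - 252)) - 523) = -2*((-413 - 327) - 523) = -2*(-740 - 523) = -2*(-1263) = 2526)
v - 127*(-1013) = 2526 - 127*(-1013) = 2526 + 128651 = 131177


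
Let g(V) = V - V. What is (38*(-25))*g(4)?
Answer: 0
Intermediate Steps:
g(V) = 0
(38*(-25))*g(4) = (38*(-25))*0 = -950*0 = 0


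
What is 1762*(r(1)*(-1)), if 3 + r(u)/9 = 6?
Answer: -47574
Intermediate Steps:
r(u) = 27 (r(u) = -27 + 9*6 = -27 + 54 = 27)
1762*(r(1)*(-1)) = 1762*(27*(-1)) = 1762*(-27) = -47574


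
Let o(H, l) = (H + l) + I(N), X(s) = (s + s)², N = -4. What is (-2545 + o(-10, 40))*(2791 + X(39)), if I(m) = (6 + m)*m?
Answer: -22391625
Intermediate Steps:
X(s) = 4*s² (X(s) = (2*s)² = 4*s²)
I(m) = m*(6 + m)
o(H, l) = -8 + H + l (o(H, l) = (H + l) - 4*(6 - 4) = (H + l) - 4*2 = (H + l) - 8 = -8 + H + l)
(-2545 + o(-10, 40))*(2791 + X(39)) = (-2545 + (-8 - 10 + 40))*(2791 + 4*39²) = (-2545 + 22)*(2791 + 4*1521) = -2523*(2791 + 6084) = -2523*8875 = -22391625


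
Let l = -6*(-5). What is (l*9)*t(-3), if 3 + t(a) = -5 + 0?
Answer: -2160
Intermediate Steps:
t(a) = -8 (t(a) = -3 + (-5 + 0) = -3 - 5 = -8)
l = 30
(l*9)*t(-3) = (30*9)*(-8) = 270*(-8) = -2160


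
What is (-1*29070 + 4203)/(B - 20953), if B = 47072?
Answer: -24867/26119 ≈ -0.95207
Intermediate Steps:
(-1*29070 + 4203)/(B - 20953) = (-1*29070 + 4203)/(47072 - 20953) = (-29070 + 4203)/26119 = -24867*1/26119 = -24867/26119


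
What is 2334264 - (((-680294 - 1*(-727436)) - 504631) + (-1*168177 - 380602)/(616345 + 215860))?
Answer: 211210123104/75655 ≈ 2.7918e+6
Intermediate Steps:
2334264 - (((-680294 - 1*(-727436)) - 504631) + (-1*168177 - 380602)/(616345 + 215860)) = 2334264 - (((-680294 + 727436) - 504631) + (-168177 - 380602)/832205) = 2334264 - ((47142 - 504631) - 548779*1/832205) = 2334264 - (-457489 - 49889/75655) = 2334264 - 1*(-34611380184/75655) = 2334264 + 34611380184/75655 = 211210123104/75655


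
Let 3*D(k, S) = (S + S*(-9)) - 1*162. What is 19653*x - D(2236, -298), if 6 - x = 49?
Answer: -2537459/3 ≈ -8.4582e+5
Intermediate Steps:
x = -43 (x = 6 - 1*49 = 6 - 49 = -43)
D(k, S) = -54 - 8*S/3 (D(k, S) = ((S + S*(-9)) - 1*162)/3 = ((S - 9*S) - 162)/3 = (-8*S - 162)/3 = (-162 - 8*S)/3 = -54 - 8*S/3)
19653*x - D(2236, -298) = 19653*(-43) - (-54 - 8/3*(-298)) = -845079 - (-54 + 2384/3) = -845079 - 1*2222/3 = -845079 - 2222/3 = -2537459/3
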